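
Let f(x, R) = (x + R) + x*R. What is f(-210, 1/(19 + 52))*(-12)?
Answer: 181428/71 ≈ 2555.3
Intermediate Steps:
f(x, R) = R + x + R*x (f(x, R) = (R + x) + R*x = R + x + R*x)
f(-210, 1/(19 + 52))*(-12) = (1/(19 + 52) - 210 - 210/(19 + 52))*(-12) = (1/71 - 210 - 210/71)*(-12) = -15119/71*(-12) = 181428/71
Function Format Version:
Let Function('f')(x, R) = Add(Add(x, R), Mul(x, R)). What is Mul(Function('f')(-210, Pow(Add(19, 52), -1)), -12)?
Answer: Rational(181428, 71) ≈ 2555.3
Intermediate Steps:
Function('f')(x, R) = Add(R, x, Mul(R, x)) (Function('f')(x, R) = Add(Add(R, x), Mul(R, x)) = Add(R, x, Mul(R, x)))
Mul(Function('f')(-210, Pow(Add(19, 52), -1)), -12) = Mul(Add(Pow(Add(19, 52), -1), -210, Mul(Pow(Add(19, 52), -1), -210)), -12) = Mul(Add(Pow(71, -1), -210, Mul(Pow(71, -1), -210)), -12) = Mul(Add(Rational(1, 71), -210, Mul(Rational(1, 71), -210)), -12) = Mul(Add(Rational(1, 71), -210, Rational(-210, 71)), -12) = Mul(Rational(-15119, 71), -12) = Rational(181428, 71)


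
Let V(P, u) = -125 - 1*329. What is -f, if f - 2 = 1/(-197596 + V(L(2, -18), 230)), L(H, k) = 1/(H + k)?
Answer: -396099/198050 ≈ -2.0000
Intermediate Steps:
V(P, u) = -454 (V(P, u) = -125 - 329 = -454)
f = 396099/198050 (f = 2 + 1/(-197596 - 454) = 2 + 1/(-198050) = 2 - 1/198050 = 396099/198050 ≈ 2.0000)
-f = -1*396099/198050 = -396099/198050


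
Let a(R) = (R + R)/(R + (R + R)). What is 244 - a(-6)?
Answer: 730/3 ≈ 243.33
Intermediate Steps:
a(R) = ⅔ (a(R) = (2*R)/(R + 2*R) = (2*R)/((3*R)) = (2*R)*(1/(3*R)) = ⅔)
244 - a(-6) = 244 - 1*⅔ = 244 - ⅔ = 730/3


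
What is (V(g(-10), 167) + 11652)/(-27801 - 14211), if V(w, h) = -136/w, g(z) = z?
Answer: -14582/52515 ≈ -0.27767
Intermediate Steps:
(V(g(-10), 167) + 11652)/(-27801 - 14211) = (-136/(-10) + 11652)/(-27801 - 14211) = (-136*(-⅒) + 11652)/(-42012) = (68/5 + 11652)*(-1/42012) = (58328/5)*(-1/42012) = -14582/52515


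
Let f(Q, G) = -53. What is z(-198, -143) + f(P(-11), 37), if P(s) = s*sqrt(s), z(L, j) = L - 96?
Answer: -347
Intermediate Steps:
z(L, j) = -96 + L
P(s) = s**(3/2)
z(-198, -143) + f(P(-11), 37) = (-96 - 198) - 53 = -294 - 53 = -347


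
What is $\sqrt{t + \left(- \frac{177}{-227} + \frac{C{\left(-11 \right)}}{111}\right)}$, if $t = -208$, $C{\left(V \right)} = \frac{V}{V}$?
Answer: $\frac{i \sqrt{131556107094}}{25197} \approx 14.395 i$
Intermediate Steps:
$C{\left(V \right)} = 1$
$\sqrt{t + \left(- \frac{177}{-227} + \frac{C{\left(-11 \right)}}{111}\right)} = \sqrt{-208 + \left(- \frac{177}{-227} + 1 \cdot \frac{1}{111}\right)} = \sqrt{-208 + \left(\left(-177\right) \left(- \frac{1}{227}\right) + 1 \cdot \frac{1}{111}\right)} = \sqrt{-208 + \left(\frac{177}{227} + \frac{1}{111}\right)} = \sqrt{-208 + \frac{19874}{25197}} = \sqrt{- \frac{5221102}{25197}} = \frac{i \sqrt{131556107094}}{25197}$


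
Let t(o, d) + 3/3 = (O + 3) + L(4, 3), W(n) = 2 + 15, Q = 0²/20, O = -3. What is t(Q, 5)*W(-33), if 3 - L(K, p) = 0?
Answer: 34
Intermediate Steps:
L(K, p) = 3 (L(K, p) = 3 - 1*0 = 3 + 0 = 3)
Q = 0 (Q = 0*(1/20) = 0)
W(n) = 17
t(o, d) = 2 (t(o, d) = -1 + ((-3 + 3) + 3) = -1 + (0 + 3) = -1 + 3 = 2)
t(Q, 5)*W(-33) = 2*17 = 34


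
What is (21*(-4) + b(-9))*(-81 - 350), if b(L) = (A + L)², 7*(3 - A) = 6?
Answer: 780972/49 ≈ 15938.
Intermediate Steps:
A = 15/7 (A = 3 - ⅐*6 = 3 - 6/7 = 15/7 ≈ 2.1429)
b(L) = (15/7 + L)²
(21*(-4) + b(-9))*(-81 - 350) = (21*(-4) + (15 + 7*(-9))²/49)*(-81 - 350) = (-84 + (15 - 63)²/49)*(-431) = (-84 + (1/49)*(-48)²)*(-431) = (-84 + (1/49)*2304)*(-431) = (-84 + 2304/49)*(-431) = -1812/49*(-431) = 780972/49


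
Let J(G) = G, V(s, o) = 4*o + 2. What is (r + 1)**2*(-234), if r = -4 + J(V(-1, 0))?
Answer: -234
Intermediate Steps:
V(s, o) = 2 + 4*o
r = -2 (r = -4 + (2 + 4*0) = -4 + (2 + 0) = -4 + 2 = -2)
(r + 1)**2*(-234) = (-2 + 1)**2*(-234) = (-1)**2*(-234) = 1*(-234) = -234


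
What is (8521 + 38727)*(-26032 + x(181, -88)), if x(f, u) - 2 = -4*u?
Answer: -1213234144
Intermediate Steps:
x(f, u) = 2 - 4*u
(8521 + 38727)*(-26032 + x(181, -88)) = (8521 + 38727)*(-26032 + (2 - 4*(-88))) = 47248*(-26032 + (2 + 352)) = 47248*(-26032 + 354) = 47248*(-25678) = -1213234144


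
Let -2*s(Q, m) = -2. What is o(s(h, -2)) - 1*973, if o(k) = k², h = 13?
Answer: -972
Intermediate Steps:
s(Q, m) = 1 (s(Q, m) = -½*(-2) = 1)
o(s(h, -2)) - 1*973 = 1² - 1*973 = 1 - 973 = -972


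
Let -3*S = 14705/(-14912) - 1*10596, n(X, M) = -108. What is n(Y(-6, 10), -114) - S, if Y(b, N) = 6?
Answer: -162853745/44736 ≈ -3640.3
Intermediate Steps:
S = 158022257/44736 (S = -(14705/(-14912) - 1*10596)/3 = -(14705*(-1/14912) - 10596)/3 = -(-14705/14912 - 10596)/3 = -1/3*(-158022257/14912) = 158022257/44736 ≈ 3532.3)
n(Y(-6, 10), -114) - S = -108 - 1*158022257/44736 = -108 - 158022257/44736 = -162853745/44736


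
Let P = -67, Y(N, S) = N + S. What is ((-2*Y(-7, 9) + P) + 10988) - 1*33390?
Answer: -22473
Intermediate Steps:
((-2*Y(-7, 9) + P) + 10988) - 1*33390 = ((-2*(-7 + 9) - 67) + 10988) - 1*33390 = ((-2*2 - 67) + 10988) - 33390 = ((-4 - 67) + 10988) - 33390 = (-71 + 10988) - 33390 = 10917 - 33390 = -22473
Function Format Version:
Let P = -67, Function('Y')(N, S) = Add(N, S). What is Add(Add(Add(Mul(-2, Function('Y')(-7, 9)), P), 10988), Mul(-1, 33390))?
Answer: -22473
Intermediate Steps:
Add(Add(Add(Mul(-2, Function('Y')(-7, 9)), P), 10988), Mul(-1, 33390)) = Add(Add(Add(Mul(-2, Add(-7, 9)), -67), 10988), Mul(-1, 33390)) = Add(Add(Add(Mul(-2, 2), -67), 10988), -33390) = Add(Add(Add(-4, -67), 10988), -33390) = Add(Add(-71, 10988), -33390) = Add(10917, -33390) = -22473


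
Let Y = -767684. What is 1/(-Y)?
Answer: 1/767684 ≈ 1.3026e-6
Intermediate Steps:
1/(-Y) = 1/(-1*(-767684)) = 1/767684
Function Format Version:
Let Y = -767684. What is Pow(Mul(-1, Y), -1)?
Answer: Rational(1, 767684) ≈ 1.3026e-6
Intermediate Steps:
Pow(Mul(-1, Y), -1) = Pow(Mul(-1, -767684), -1) = Pow(767684, -1) = Rational(1, 767684)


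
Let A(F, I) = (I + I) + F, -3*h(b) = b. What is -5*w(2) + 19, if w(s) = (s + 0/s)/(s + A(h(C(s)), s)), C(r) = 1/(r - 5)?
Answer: 191/11 ≈ 17.364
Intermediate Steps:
C(r) = 1/(-5 + r)
h(b) = -b/3
A(F, I) = F + 2*I (A(F, I) = 2*I + F = F + 2*I)
w(s) = s/(3*s - 1/(3*(-5 + s))) (w(s) = (s + 0/s)/(s + (-1/(3*(-5 + s)) + 2*s)) = (s + 0)/(s + (2*s - 1/(3*(-5 + s)))) = s/(3*s - 1/(3*(-5 + s))))
-5*w(2) + 19 = -15*2*(-5 + 2)/(-1 + 9*2*(-5 + 2)) + 19 = -15*2*(-3)/(-1 + 9*2*(-3)) + 19 = -15*2*(-3)/(-1 - 54) + 19 = -15*2*(-3)/(-55) + 19 = -15*2*(-1)*(-3)/55 + 19 = -5*18/55 + 19 = -18/11 + 19 = 191/11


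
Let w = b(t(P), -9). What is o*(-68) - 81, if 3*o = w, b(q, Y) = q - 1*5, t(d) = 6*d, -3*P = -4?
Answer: -149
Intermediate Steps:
P = 4/3 (P = -⅓*(-4) = 4/3 ≈ 1.3333)
b(q, Y) = -5 + q (b(q, Y) = q - 5 = -5 + q)
w = 3 (w = -5 + 6*(4/3) = -5 + 8 = 3)
o = 1 (o = (⅓)*3 = 1)
o*(-68) - 81 = 1*(-68) - 81 = -68 - 81 = -149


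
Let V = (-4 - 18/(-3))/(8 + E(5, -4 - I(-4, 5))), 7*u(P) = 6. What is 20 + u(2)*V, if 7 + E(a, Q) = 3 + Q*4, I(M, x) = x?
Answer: 1117/56 ≈ 19.946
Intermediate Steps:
u(P) = 6/7 (u(P) = (1/7)*6 = 6/7)
E(a, Q) = -4 + 4*Q (E(a, Q) = -7 + (3 + Q*4) = -7 + (3 + 4*Q) = -4 + 4*Q)
V = -1/16 (V = (-4 - 18/(-3))/(8 + (-4 + 4*(-4 - 1*5))) = (-4 - 18*(-1/3))/(8 + (-4 + 4*(-4 - 5))) = (-4 + 6)/(8 + (-4 + 4*(-9))) = 2/(8 + (-4 - 36)) = 2/(8 - 40) = 2/(-32) = 2*(-1/32) = -1/16 ≈ -0.062500)
20 + u(2)*V = 20 + (6/7)*(-1/16) = 20 - 3/56 = 1117/56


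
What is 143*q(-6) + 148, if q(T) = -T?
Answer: 1006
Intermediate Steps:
143*q(-6) + 148 = 143*(-1*(-6)) + 148 = 143*6 + 148 = 858 + 148 = 1006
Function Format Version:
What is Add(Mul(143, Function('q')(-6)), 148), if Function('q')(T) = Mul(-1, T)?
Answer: 1006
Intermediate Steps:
Add(Mul(143, Function('q')(-6)), 148) = Add(Mul(143, Mul(-1, -6)), 148) = Add(Mul(143, 6), 148) = Add(858, 148) = 1006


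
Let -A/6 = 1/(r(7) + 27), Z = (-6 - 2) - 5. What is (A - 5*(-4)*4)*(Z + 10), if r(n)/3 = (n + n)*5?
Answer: -18954/79 ≈ -239.92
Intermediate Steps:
Z = -13 (Z = -8 - 5 = -13)
r(n) = 30*n (r(n) = 3*((n + n)*5) = 3*((2*n)*5) = 3*(10*n) = 30*n)
A = -2/79 (A = -6/(30*7 + 27) = -6/(210 + 27) = -6/237 = -6*1/237 = -2/79 ≈ -0.025316)
(A - 5*(-4)*4)*(Z + 10) = (-2/79 - 5*(-4)*4)*(-13 + 10) = (-2/79 + 20*4)*(-3) = (-2/79 + 80)*(-3) = (6318/79)*(-3) = -18954/79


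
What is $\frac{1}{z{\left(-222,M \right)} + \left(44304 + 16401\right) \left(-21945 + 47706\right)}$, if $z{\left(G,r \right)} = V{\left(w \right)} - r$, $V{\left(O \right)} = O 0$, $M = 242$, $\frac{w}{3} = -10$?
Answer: $\frac{1}{1563821263} \approx 6.3946 \cdot 10^{-10}$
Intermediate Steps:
$w = -30$ ($w = 3 \left(-10\right) = -30$)
$V{\left(O \right)} = 0$
$z{\left(G,r \right)} = - r$ ($z{\left(G,r \right)} = 0 - r = - r$)
$\frac{1}{z{\left(-222,M \right)} + \left(44304 + 16401\right) \left(-21945 + 47706\right)} = \frac{1}{\left(-1\right) 242 + \left(44304 + 16401\right) \left(-21945 + 47706\right)} = \frac{1}{-242 + 60705 \cdot 25761} = \frac{1}{-242 + 1563821505} = \frac{1}{1563821263}$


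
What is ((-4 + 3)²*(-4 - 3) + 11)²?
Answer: 16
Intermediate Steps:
((-4 + 3)²*(-4 - 3) + 11)² = ((-1)²*(-7) + 11)² = (1*(-7) + 11)² = (-7 + 11)² = 4² = 16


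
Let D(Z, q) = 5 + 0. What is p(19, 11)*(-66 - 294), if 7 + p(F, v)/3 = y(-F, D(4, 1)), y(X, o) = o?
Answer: 2160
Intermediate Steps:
D(Z, q) = 5
p(F, v) = -6 (p(F, v) = -21 + 3*5 = -21 + 15 = -6)
p(19, 11)*(-66 - 294) = -6*(-66 - 294) = -6*(-360) = 2160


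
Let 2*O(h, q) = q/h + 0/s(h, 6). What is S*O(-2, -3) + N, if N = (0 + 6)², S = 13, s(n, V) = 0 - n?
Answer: 183/4 ≈ 45.750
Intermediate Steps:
s(n, V) = -n
O(h, q) = q/(2*h) (O(h, q) = (q/h + 0/((-h)))/2 = (q/h + 0*(-1/h))/2 = (q/h + 0)/2 = (q/h)/2 = q/(2*h))
N = 36 (N = 6² = 36)
S*O(-2, -3) + N = 13*((½)*(-3)/(-2)) + 36 = 13*((½)*(-3)*(-½)) + 36 = 13*(¾) + 36 = 39/4 + 36 = 183/4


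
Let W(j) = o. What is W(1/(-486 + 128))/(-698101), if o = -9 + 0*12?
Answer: 9/698101 ≈ 1.2892e-5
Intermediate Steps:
o = -9 (o = -9 + 0 = -9)
W(j) = -9
W(1/(-486 + 128))/(-698101) = -9/(-698101) = -9*(-1/698101) = 9/698101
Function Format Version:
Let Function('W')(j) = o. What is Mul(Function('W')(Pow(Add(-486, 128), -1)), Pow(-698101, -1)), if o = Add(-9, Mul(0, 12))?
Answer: Rational(9, 698101) ≈ 1.2892e-5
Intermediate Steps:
o = -9 (o = Add(-9, 0) = -9)
Function('W')(j) = -9
Mul(Function('W')(Pow(Add(-486, 128), -1)), Pow(-698101, -1)) = Mul(-9, Pow(-698101, -1)) = Mul(-9, Rational(-1, 698101)) = Rational(9, 698101)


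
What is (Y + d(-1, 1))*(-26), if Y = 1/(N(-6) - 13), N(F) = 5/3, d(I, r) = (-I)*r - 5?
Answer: 1807/17 ≈ 106.29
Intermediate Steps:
d(I, r) = -5 - I*r (d(I, r) = -I*r - 5 = -5 - I*r)
N(F) = 5/3 (N(F) = 5*(⅓) = 5/3)
Y = -3/34 (Y = 1/(5/3 - 13) = 1/(-34/3) = -3/34 ≈ -0.088235)
(Y + d(-1, 1))*(-26) = (-3/34 + (-5 - 1*(-1)*1))*(-26) = (-3/34 + (-5 + 1))*(-26) = (-3/34 - 4)*(-26) = -139/34*(-26) = 1807/17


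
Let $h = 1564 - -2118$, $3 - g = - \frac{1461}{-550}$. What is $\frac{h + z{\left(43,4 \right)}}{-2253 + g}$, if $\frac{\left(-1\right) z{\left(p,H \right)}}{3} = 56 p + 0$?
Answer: $\frac{1948100}{1238961} \approx 1.5724$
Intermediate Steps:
$z{\left(p,H \right)} = - 168 p$ ($z{\left(p,H \right)} = - 3 \left(56 p + 0\right) = - 3 \cdot 56 p = - 168 p$)
$g = \frac{189}{550}$ ($g = 3 - - \frac{1461}{-550} = 3 - \left(-1461\right) \left(- \frac{1}{550}\right) = 3 - \frac{1461}{550} = \frac{189}{550} \approx 0.34364$)
$h = 3682$ ($h = 1564 + 2118 = 3682$)
$\frac{h + z{\left(43,4 \right)}}{-2253 + g} = \frac{3682 - 7224}{-2253 + \frac{189}{550}} = \frac{3682 - 7224}{- \frac{1238961}{550}} = \left(-3542\right) \left(- \frac{550}{1238961}\right) = \frac{1948100}{1238961}$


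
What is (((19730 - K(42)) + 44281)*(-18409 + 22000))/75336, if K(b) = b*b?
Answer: 74509659/25112 ≈ 2967.1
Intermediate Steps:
K(b) = b²
(((19730 - K(42)) + 44281)*(-18409 + 22000))/75336 = (((19730 - 1*42²) + 44281)*(-18409 + 22000))/75336 = (((19730 - 1*1764) + 44281)*3591)*(1/75336) = (((19730 - 1764) + 44281)*3591)*(1/75336) = ((17966 + 44281)*3591)*(1/75336) = (62247*3591)*(1/75336) = 223528977*(1/75336) = 74509659/25112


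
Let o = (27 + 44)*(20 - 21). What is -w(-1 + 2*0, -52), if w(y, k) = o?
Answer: 71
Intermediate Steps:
o = -71 (o = 71*(-1) = -71)
w(y, k) = -71
-w(-1 + 2*0, -52) = -1*(-71) = 71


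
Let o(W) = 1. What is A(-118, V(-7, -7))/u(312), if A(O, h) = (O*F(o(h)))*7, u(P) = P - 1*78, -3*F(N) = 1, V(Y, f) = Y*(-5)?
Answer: 413/351 ≈ 1.1766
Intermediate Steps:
V(Y, f) = -5*Y
F(N) = -⅓ (F(N) = -⅓*1 = -⅓)
u(P) = -78 + P (u(P) = P - 78 = -78 + P)
A(O, h) = -7*O/3 (A(O, h) = (O*(-⅓))*7 = -O/3*7 = -7*O/3)
A(-118, V(-7, -7))/u(312) = (-7/3*(-118))/(-78 + 312) = (826/3)/234 = (826/3)*(1/234) = 413/351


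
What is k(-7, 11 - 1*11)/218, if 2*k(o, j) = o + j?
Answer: -7/436 ≈ -0.016055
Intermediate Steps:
k(o, j) = j/2 + o/2 (k(o, j) = (o + j)/2 = (j + o)/2 = j/2 + o/2)
k(-7, 11 - 1*11)/218 = ((11 - 1*11)/2 + (½)*(-7))/218 = ((11 - 11)/2 - 7/2)*(1/218) = ((½)*0 - 7/2)*(1/218) = (0 - 7/2)*(1/218) = -7/2*1/218 = -7/436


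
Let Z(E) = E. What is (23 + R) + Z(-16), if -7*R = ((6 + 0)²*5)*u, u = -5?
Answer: 949/7 ≈ 135.57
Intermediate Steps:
R = 900/7 (R = -(6 + 0)²*5*(-5)/7 = -6²*5*(-5)/7 = -36*5*(-5)/7 = -180*(-5)/7 = -⅐*(-900) = 900/7 ≈ 128.57)
(23 + R) + Z(-16) = (23 + 900/7) - 16 = 1061/7 - 16 = 949/7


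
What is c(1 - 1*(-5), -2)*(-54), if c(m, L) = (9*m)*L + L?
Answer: 5940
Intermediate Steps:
c(m, L) = L + 9*L*m (c(m, L) = 9*L*m + L = L + 9*L*m)
c(1 - 1*(-5), -2)*(-54) = -2*(1 + 9*(1 - 1*(-5)))*(-54) = -2*(1 + 9*(1 + 5))*(-54) = -2*(1 + 9*6)*(-54) = -2*(1 + 54)*(-54) = -2*55*(-54) = -110*(-54) = 5940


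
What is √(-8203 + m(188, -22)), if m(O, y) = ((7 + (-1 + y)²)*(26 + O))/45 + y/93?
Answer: I*√1222592105/465 ≈ 75.195*I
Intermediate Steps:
m(O, y) = y/93 + (7 + (-1 + y)²)*(26 + O)/45 (m(O, y) = ((7 + (-1 + y)²)*(26 + O))*(1/45) + y*(1/93) = (7 + (-1 + y)²)*(26 + O)/45 + y/93 = y/93 + (7 + (-1 + y)²)*(26 + O)/45)
√(-8203 + m(188, -22)) = √(-8203 + (182/45 + (1/93)*(-22) + (7/45)*188 + 26*(-1 - 22)²/45 + (1/45)*188*(-1 - 22)²)) = √(-8203 + (182/45 - 22/93 + 1316/45 + (26/45)*(-23)² + (1/45)*188*(-23)²)) = √(-8203 + (182/45 - 22/93 + 1316/45 + (26/45)*529 + (1/45)*188*529)) = √(-8203 + (182/45 - 22/93 + 1316/45 + 13754/45 + 99452/45)) = √(-8203 + 3555494/1395) = √(-7887691/1395) = I*√1222592105/465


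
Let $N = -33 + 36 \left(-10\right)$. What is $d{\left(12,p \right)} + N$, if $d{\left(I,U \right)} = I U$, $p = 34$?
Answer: $15$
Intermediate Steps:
$N = -393$ ($N = -33 - 360 = -393$)
$d{\left(12,p \right)} + N = 12 \cdot 34 - 393 = 408 - 393 = 15$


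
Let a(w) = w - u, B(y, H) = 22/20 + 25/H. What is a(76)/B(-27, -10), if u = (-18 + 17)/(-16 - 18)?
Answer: -1845/34 ≈ -54.265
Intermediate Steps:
u = 1/34 (u = -1/(-34) = -1*(-1/34) = 1/34 ≈ 0.029412)
B(y, H) = 11/10 + 25/H (B(y, H) = 22*(1/20) + 25/H = 11/10 + 25/H)
a(w) = -1/34 + w (a(w) = w - 1*1/34 = w - 1/34 = -1/34 + w)
a(76)/B(-27, -10) = (-1/34 + 76)/(11/10 + 25/(-10)) = 2583/(34*(11/10 + 25*(-⅒))) = 2583/(34*(11/10 - 5/2)) = 2583/(34*(-7/5)) = (2583/34)*(-5/7) = -1845/34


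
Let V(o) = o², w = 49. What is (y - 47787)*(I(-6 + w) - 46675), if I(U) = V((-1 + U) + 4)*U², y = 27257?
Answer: -79365058770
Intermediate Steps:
I(U) = U²*(3 + U)² (I(U) = ((-1 + U) + 4)²*U² = (3 + U)²*U² = U²*(3 + U)²)
(y - 47787)*(I(-6 + w) - 46675) = (27257 - 47787)*((-6 + 49)²*(3 + (-6 + 49))² - 46675) = -20530*(43²*(3 + 43)² - 46675) = -20530*(1849*46² - 46675) = -20530*(1849*2116 - 46675) = -20530*(3912484 - 46675) = -20530*3865809 = -79365058770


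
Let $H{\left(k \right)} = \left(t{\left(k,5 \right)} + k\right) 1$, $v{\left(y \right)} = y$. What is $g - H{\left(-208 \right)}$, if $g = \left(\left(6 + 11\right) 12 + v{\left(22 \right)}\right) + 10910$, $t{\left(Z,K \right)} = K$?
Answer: $11339$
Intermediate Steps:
$H{\left(k \right)} = 5 + k$ ($H{\left(k \right)} = \left(5 + k\right) 1 = 5 + k$)
$g = 11136$ ($g = \left(\left(6 + 11\right) 12 + 22\right) + 10910 = \left(17 \cdot 12 + 22\right) + 10910 = \left(204 + 22\right) + 10910 = 226 + 10910 = 11136$)
$g - H{\left(-208 \right)} = 11136 - \left(5 - 208\right) = 11136 - -203 = 11136 + 203 = 11339$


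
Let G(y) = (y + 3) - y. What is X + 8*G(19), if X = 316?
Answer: 340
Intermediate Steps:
G(y) = 3 (G(y) = (3 + y) - y = 3)
X + 8*G(19) = 316 + 8*3 = 316 + 24 = 340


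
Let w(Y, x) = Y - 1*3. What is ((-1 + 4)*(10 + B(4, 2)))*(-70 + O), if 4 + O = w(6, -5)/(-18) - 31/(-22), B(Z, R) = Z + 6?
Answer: -48020/11 ≈ -4365.5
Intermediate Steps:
w(Y, x) = -3 + Y (w(Y, x) = Y - 3 = -3 + Y)
B(Z, R) = 6 + Z
O = -91/33 (O = -4 + ((-3 + 6)/(-18) - 31/(-22)) = -4 + (3*(-1/18) - 31*(-1/22)) = -4 + (-1/6 + 31/22) = -4 + 41/33 = -91/33 ≈ -2.7576)
((-1 + 4)*(10 + B(4, 2)))*(-70 + O) = ((-1 + 4)*(10 + (6 + 4)))*(-70 - 91/33) = (3*(10 + 10))*(-2401/33) = (3*20)*(-2401/33) = 60*(-2401/33) = -48020/11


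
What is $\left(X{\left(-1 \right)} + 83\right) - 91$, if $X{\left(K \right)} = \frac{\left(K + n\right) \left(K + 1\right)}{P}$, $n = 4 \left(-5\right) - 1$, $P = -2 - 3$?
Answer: $-8$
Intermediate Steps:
$P = -5$ ($P = -2 - 3 = -5$)
$n = -21$ ($n = -20 - 1 = -21$)
$X{\left(K \right)} = - \frac{\left(1 + K\right) \left(-21 + K\right)}{5}$ ($X{\left(K \right)} = \frac{\left(K - 21\right) \left(K + 1\right)}{-5} = \left(-21 + K\right) \left(1 + K\right) \left(- \frac{1}{5}\right) = \left(1 + K\right) \left(-21 + K\right) \left(- \frac{1}{5}\right) = - \frac{\left(1 + K\right) \left(-21 + K\right)}{5}$)
$\left(X{\left(-1 \right)} + 83\right) - 91 = \left(\left(\frac{21}{5} + 4 \left(-1\right) - \frac{\left(-1\right)^{2}}{5}\right) + 83\right) - 91 = \left(\left(\frac{21}{5} - 4 - \frac{1}{5}\right) + 83\right) - 91 = \left(0 + 83\right) - 91 = 83 - 91 = -8$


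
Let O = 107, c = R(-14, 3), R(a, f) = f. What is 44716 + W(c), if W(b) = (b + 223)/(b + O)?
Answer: 2459493/55 ≈ 44718.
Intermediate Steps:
c = 3
W(b) = (223 + b)/(107 + b) (W(b) = (b + 223)/(b + 107) = (223 + b)/(107 + b))
44716 + W(c) = 44716 + (223 + 3)/(107 + 3) = 44716 + 226/110 = 44716 + (1/110)*226 = 44716 + 113/55 = 2459493/55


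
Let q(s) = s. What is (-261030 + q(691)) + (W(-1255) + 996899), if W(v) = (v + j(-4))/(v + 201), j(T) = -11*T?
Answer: 776335451/1054 ≈ 7.3656e+5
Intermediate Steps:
W(v) = (44 + v)/(201 + v) (W(v) = (v - 11*(-4))/(v + 201) = (v + 44)/(201 + v) = (44 + v)/(201 + v))
(-261030 + q(691)) + (W(-1255) + 996899) = (-261030 + 691) + ((44 - 1255)/(201 - 1255) + 996899) = -260339 + (-1211/(-1054) + 996899) = -260339 + (-1/1054*(-1211) + 996899) = -260339 + (1211/1054 + 996899) = -260339 + 1050732757/1054 = 776335451/1054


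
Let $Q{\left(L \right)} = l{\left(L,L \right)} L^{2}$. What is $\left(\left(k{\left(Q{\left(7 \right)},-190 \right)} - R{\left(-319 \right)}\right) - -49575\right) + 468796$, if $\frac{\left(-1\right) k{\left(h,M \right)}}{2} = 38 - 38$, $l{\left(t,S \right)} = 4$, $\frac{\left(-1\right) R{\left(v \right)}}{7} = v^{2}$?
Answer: $1230698$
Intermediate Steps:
$R{\left(v \right)} = - 7 v^{2}$
$Q{\left(L \right)} = 4 L^{2}$
$k{\left(h,M \right)} = 0$ ($k{\left(h,M \right)} = - 2 \left(38 - 38\right) = \left(-2\right) 0 = 0$)
$\left(\left(k{\left(Q{\left(7 \right)},-190 \right)} - R{\left(-319 \right)}\right) - -49575\right) + 468796 = \left(\left(0 - - 7 \left(-319\right)^{2}\right) - -49575\right) + 468796 = \left(\left(0 - \left(-7\right) 101761\right) + 49575\right) + 468796 = \left(\left(0 - -712327\right) + 49575\right) + 468796 = \left(\left(0 + 712327\right) + 49575\right) + 468796 = \left(712327 + 49575\right) + 468796 = 761902 + 468796 = 1230698$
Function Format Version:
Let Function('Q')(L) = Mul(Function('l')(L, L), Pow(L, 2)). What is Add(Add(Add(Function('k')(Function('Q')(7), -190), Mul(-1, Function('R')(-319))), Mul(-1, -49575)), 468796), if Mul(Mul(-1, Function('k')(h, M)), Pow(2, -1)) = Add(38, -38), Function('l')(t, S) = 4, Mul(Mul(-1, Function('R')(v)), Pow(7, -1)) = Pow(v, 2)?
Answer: 1230698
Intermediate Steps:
Function('R')(v) = Mul(-7, Pow(v, 2))
Function('Q')(L) = Mul(4, Pow(L, 2))
Function('k')(h, M) = 0 (Function('k')(h, M) = Mul(-2, Add(38, -38)) = Mul(-2, 0) = 0)
Add(Add(Add(Function('k')(Function('Q')(7), -190), Mul(-1, Function('R')(-319))), Mul(-1, -49575)), 468796) = Add(Add(Add(0, Mul(-1, Mul(-7, Pow(-319, 2)))), Mul(-1, -49575)), 468796) = Add(Add(Add(0, Mul(-1, Mul(-7, 101761))), 49575), 468796) = Add(Add(Add(0, Mul(-1, -712327)), 49575), 468796) = Add(Add(Add(0, 712327), 49575), 468796) = Add(Add(712327, 49575), 468796) = Add(761902, 468796) = 1230698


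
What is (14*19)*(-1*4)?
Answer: -1064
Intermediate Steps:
(14*19)*(-1*4) = 266*(-4) = -1064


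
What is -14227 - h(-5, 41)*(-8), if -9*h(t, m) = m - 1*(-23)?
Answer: -128555/9 ≈ -14284.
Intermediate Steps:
h(t, m) = -23/9 - m/9 (h(t, m) = -(m - 1*(-23))/9 = -(m + 23)/9 = -(23 + m)/9 = -23/9 - m/9)
-14227 - h(-5, 41)*(-8) = -14227 - (-23/9 - ⅑*41)*(-8) = -14227 - (-23/9 - 41/9)*(-8) = -14227 - (-64)*(-8)/9 = -14227 - 1*512/9 = -14227 - 512/9 = -128555/9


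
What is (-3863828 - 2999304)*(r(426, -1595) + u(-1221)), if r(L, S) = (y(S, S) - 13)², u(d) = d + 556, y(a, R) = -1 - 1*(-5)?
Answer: 4008069088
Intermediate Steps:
y(a, R) = 4 (y(a, R) = -1 + 5 = 4)
u(d) = 556 + d
r(L, S) = 81 (r(L, S) = (4 - 13)² = (-9)² = 81)
(-3863828 - 2999304)*(r(426, -1595) + u(-1221)) = (-3863828 - 2999304)*(81 + (556 - 1221)) = -6863132*(81 - 665) = -6863132*(-584) = 4008069088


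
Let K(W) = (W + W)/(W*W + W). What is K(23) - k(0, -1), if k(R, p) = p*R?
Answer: 1/12 ≈ 0.083333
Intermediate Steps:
K(W) = 2*W/(W + W**2) (K(W) = (2*W)/(W**2 + W) = (2*W)/(W + W**2) = 2*W/(W + W**2))
k(R, p) = R*p
K(23) - k(0, -1) = 2/(1 + 23) - 0*(-1) = 2/24 - 1*0 = 2*(1/24) + 0 = 1/12 + 0 = 1/12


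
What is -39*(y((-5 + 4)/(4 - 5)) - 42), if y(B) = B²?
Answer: 1599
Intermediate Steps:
-39*(y((-5 + 4)/(4 - 5)) - 42) = -39*(((-5 + 4)/(4 - 5))² - 42) = -39*((-1/(-1))² - 42) = -39*((-1*(-1))² - 42) = -39*(1² - 42) = -39*(1 - 42) = -39*(-41) = 1599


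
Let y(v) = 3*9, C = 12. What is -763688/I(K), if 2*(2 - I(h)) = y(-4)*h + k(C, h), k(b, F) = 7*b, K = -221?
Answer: -1527376/5887 ≈ -259.45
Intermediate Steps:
y(v) = 27
I(h) = -40 - 27*h/2 (I(h) = 2 - (27*h + 7*12)/2 = 2 - (27*h + 84)/2 = 2 - (84 + 27*h)/2 = 2 + (-42 - 27*h/2) = -40 - 27*h/2)
-763688/I(K) = -763688/(-40 - 27/2*(-221)) = -763688/(-40 + 5967/2) = -763688/5887/2 = -763688*2/5887 = -1527376/5887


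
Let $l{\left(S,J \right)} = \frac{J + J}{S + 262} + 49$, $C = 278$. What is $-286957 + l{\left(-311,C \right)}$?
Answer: $- \frac{14059048}{49} \approx -2.8692 \cdot 10^{5}$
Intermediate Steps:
$l{\left(S,J \right)} = 49 + \frac{2 J}{262 + S}$ ($l{\left(S,J \right)} = \frac{2 J}{262 + S} + 49 = 49 + \frac{2 J}{262 + S}$)
$-286957 + l{\left(-311,C \right)} = -286957 + \frac{12838 + 2 \cdot 278 + 49 \left(-311\right)}{262 - 311} = -286957 + \frac{12838 + 556 - 15239}{-49} = -286957 - - \frac{1845}{49} = -286957 + \frac{1845}{49} = - \frac{14059048}{49}$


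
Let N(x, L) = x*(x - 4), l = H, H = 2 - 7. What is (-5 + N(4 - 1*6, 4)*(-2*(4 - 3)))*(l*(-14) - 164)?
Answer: 2726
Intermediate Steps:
H = -5
l = -5
N(x, L) = x*(-4 + x)
(-5 + N(4 - 1*6, 4)*(-2*(4 - 3)))*(l*(-14) - 164) = (-5 + ((4 - 1*6)*(-4 + (4 - 1*6)))*(-2*(4 - 3)))*(-5*(-14) - 164) = (-5 + ((4 - 6)*(-4 + (4 - 6)))*(-2*1))*(70 - 164) = (-5 - 2*(-4 - 2)*(-2))*(-94) = (-5 - 2*(-6)*(-2))*(-94) = (-5 + 12*(-2))*(-94) = (-5 - 24)*(-94) = -29*(-94) = 2726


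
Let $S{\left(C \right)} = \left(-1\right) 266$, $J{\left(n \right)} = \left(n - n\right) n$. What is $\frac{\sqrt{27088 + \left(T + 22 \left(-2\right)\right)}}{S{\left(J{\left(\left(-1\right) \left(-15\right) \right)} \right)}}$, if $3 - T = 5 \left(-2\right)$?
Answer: $- \frac{\sqrt{27057}}{266} \approx -0.61838$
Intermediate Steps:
$T = 13$ ($T = 3 - 5 \left(-2\right) = 3 - -10 = 3 + 10 = 13$)
$J{\left(n \right)} = 0$ ($J{\left(n \right)} = 0 n = 0$)
$S{\left(C \right)} = -266$
$\frac{\sqrt{27088 + \left(T + 22 \left(-2\right)\right)}}{S{\left(J{\left(\left(-1\right) \left(-15\right) \right)} \right)}} = \frac{\sqrt{27088 + \left(13 + 22 \left(-2\right)\right)}}{-266} = \sqrt{27088 + \left(13 - 44\right)} \left(- \frac{1}{266}\right) = \sqrt{27088 - 31} \left(- \frac{1}{266}\right) = \sqrt{27057} \left(- \frac{1}{266}\right) = - \frac{\sqrt{27057}}{266}$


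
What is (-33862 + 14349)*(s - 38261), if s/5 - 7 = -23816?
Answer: 3069511978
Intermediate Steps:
s = -119045 (s = 35 + 5*(-23816) = 35 - 119080 = -119045)
(-33862 + 14349)*(s - 38261) = (-33862 + 14349)*(-119045 - 38261) = -19513*(-157306) = 3069511978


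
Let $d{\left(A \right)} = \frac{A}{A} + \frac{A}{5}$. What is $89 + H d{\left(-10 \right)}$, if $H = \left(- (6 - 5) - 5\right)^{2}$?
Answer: $53$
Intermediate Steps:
$H = 36$ ($H = \left(\left(-1\right) 1 - 5\right)^{2} = \left(-1 - 5\right)^{2} = \left(-6\right)^{2} = 36$)
$d{\left(A \right)} = 1 + \frac{A}{5}$ ($d{\left(A \right)} = 1 + A \frac{1}{5} = 1 + \frac{A}{5}$)
$89 + H d{\left(-10 \right)} = 89 + 36 \left(1 + \frac{1}{5} \left(-10\right)\right) = 89 + 36 \left(1 - 2\right) = 89 + 36 \left(-1\right) = 89 - 36 = 53$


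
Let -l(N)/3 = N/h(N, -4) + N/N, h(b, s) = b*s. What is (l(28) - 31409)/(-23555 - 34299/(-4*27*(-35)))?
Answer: 13192725/9896911 ≈ 1.3330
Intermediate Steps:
l(N) = -9/4 (l(N) = -3*(N/((N*(-4))) + N/N) = -3*(N/((-4*N)) + 1) = -3*(N*(-1/(4*N)) + 1) = -3*(-¼ + 1) = -3*¾ = -9/4)
(l(28) - 31409)/(-23555 - 34299/(-4*27*(-35))) = (-9/4 - 31409)/(-23555 - 34299/(-4*27*(-35))) = -125645/(4*(-23555 - 34299/((-108*(-35))))) = -125645/(4*(-23555 - 34299/3780)) = -125645/(4*(-23555 - 34299*1/3780)) = -125645/(4*(-23555 - 3811/420)) = -125645/(4*(-9896911/420)) = -125645/4*(-420/9896911) = 13192725/9896911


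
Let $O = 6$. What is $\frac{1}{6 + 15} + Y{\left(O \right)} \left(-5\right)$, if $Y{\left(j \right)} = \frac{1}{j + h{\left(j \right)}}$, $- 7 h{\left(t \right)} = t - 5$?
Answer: $- \frac{694}{861} \approx -0.80604$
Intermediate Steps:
$h{\left(t \right)} = \frac{5}{7} - \frac{t}{7}$ ($h{\left(t \right)} = - \frac{t - 5}{7} = - \frac{-5 + t}{7} = \frac{5}{7} - \frac{t}{7}$)
$Y{\left(j \right)} = \frac{1}{\frac{5}{7} + \frac{6 j}{7}}$ ($Y{\left(j \right)} = \frac{1}{j - \left(- \frac{5}{7} + \frac{j}{7}\right)} = \frac{1}{\frac{5}{7} + \frac{6 j}{7}}$)
$\frac{1}{6 + 15} + Y{\left(O \right)} \left(-5\right) = \frac{1}{6 + 15} + \frac{7}{5 + 6 \cdot 6} \left(-5\right) = \frac{1}{21} + \frac{7}{5 + 36} \left(-5\right) = \frac{1}{21} + \frac{7}{41} \left(-5\right) = \frac{1}{21} - \frac{35}{41} = - \frac{694}{861}$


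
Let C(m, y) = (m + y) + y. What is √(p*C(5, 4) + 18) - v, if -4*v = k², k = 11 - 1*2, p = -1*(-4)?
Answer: 81/4 + √70 ≈ 28.617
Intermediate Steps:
p = 4
C(m, y) = m + 2*y
k = 9 (k = 11 - 2 = 9)
v = -81/4 (v = -¼*9² = -¼*81 = -81/4 ≈ -20.250)
√(p*C(5, 4) + 18) - v = √(4*(5 + 2*4) + 18) - 1*(-81/4) = √(4*(5 + 8) + 18) + 81/4 = √(4*13 + 18) + 81/4 = √(52 + 18) + 81/4 = √70 + 81/4 = 81/4 + √70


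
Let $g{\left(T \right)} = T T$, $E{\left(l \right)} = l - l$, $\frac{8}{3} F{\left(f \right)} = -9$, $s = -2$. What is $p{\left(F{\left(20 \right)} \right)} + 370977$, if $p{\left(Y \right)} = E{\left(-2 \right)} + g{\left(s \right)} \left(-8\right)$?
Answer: $370945$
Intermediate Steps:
$F{\left(f \right)} = - \frac{27}{8}$ ($F{\left(f \right)} = \frac{3}{8} \left(-9\right) = - \frac{27}{8}$)
$E{\left(l \right)} = 0$
$g{\left(T \right)} = T^{2}$
$p{\left(Y \right)} = -32$ ($p{\left(Y \right)} = 0 + \left(-2\right)^{2} \left(-8\right) = 0 + 4 \left(-8\right) = 0 - 32 = -32$)
$p{\left(F{\left(20 \right)} \right)} + 370977 = -32 + 370977 = 370945$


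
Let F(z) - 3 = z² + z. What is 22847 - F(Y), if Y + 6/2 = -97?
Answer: 12944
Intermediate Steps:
Y = -100 (Y = -3 - 97 = -100)
F(z) = 3 + z + z² (F(z) = 3 + (z² + z) = 3 + (z + z²) = 3 + z + z²)
22847 - F(Y) = 22847 - (3 - 100 + (-100)²) = 22847 - (3 - 100 + 10000) = 22847 - 1*9903 = 22847 - 9903 = 12944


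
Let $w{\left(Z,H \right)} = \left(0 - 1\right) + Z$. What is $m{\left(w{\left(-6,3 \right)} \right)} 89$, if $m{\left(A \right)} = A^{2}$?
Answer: $4361$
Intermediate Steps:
$w{\left(Z,H \right)} = -1 + Z$
$m{\left(w{\left(-6,3 \right)} \right)} 89 = \left(-1 - 6\right)^{2} \cdot 89 = \left(-7\right)^{2} \cdot 89 = 49 \cdot 89 = 4361$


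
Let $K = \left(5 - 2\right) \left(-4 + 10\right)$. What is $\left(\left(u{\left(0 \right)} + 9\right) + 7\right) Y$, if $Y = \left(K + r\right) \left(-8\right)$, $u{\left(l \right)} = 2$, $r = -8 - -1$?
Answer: $-1584$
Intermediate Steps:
$K = 18$ ($K = 3 \cdot 6 = 18$)
$r = -7$ ($r = -8 + 1 = -7$)
$Y = -88$ ($Y = \left(18 - 7\right) \left(-8\right) = 11 \left(-8\right) = -88$)
$\left(\left(u{\left(0 \right)} + 9\right) + 7\right) Y = \left(\left(2 + 9\right) + 7\right) \left(-88\right) = \left(11 + 7\right) \left(-88\right) = 18 \left(-88\right) = -1584$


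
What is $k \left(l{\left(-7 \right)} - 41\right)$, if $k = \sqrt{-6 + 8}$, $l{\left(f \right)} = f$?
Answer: $- 48 \sqrt{2} \approx -67.882$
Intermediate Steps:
$k = \sqrt{2} \approx 1.4142$
$k \left(l{\left(-7 \right)} - 41\right) = \sqrt{2} \left(-7 - 41\right) = \sqrt{2} \left(-48\right) = - 48 \sqrt{2}$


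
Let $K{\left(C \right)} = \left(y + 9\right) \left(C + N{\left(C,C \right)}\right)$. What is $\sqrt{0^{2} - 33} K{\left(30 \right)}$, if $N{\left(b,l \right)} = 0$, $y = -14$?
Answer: $- 150 i \sqrt{33} \approx - 861.68 i$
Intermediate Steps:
$K{\left(C \right)} = - 5 C$ ($K{\left(C \right)} = \left(-14 + 9\right) \left(C + 0\right) = - 5 C$)
$\sqrt{0^{2} - 33} K{\left(30 \right)} = \sqrt{0^{2} - 33} \left(\left(-5\right) 30\right) = \sqrt{0 - 33} \left(-150\right) = \sqrt{-33} \left(-150\right) = i \sqrt{33} \left(-150\right) = - 150 i \sqrt{33}$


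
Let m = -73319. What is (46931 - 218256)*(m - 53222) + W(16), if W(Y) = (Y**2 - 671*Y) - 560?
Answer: 21679625785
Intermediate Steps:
W(Y) = -560 + Y**2 - 671*Y
(46931 - 218256)*(m - 53222) + W(16) = (46931 - 218256)*(-73319 - 53222) + (-560 + 16**2 - 671*16) = -171325*(-126541) + (-560 + 256 - 10736) = 21679636825 - 11040 = 21679625785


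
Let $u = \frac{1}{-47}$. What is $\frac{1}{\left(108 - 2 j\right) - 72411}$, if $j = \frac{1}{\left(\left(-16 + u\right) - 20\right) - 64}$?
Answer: $- \frac{4701}{339896309} \approx -1.3831 \cdot 10^{-5}$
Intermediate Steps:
$u = - \frac{1}{47} \approx -0.021277$
$j = - \frac{47}{4701}$ ($j = \frac{1}{\left(\left(-16 - \frac{1}{47}\right) - 20\right) - 64} = \frac{1}{\left(- \frac{753}{47} - 20\right) - 64} = \frac{1}{- \frac{1693}{47} - 64} = \frac{1}{- \frac{4701}{47}} = - \frac{47}{4701} \approx -0.0099979$)
$\frac{1}{\left(108 - 2 j\right) - 72411} = \frac{1}{\left(108 - - \frac{94}{4701}\right) - 72411} = \frac{1}{\left(108 + \frac{94}{4701}\right) - 72411} = \frac{1}{\frac{507802}{4701} - 72411} = \frac{1}{- \frac{339896309}{4701}} = - \frac{4701}{339896309}$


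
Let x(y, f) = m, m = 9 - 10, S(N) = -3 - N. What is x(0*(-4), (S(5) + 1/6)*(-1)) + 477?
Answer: 476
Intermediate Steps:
m = -1
x(y, f) = -1
x(0*(-4), (S(5) + 1/6)*(-1)) + 477 = -1 + 477 = 476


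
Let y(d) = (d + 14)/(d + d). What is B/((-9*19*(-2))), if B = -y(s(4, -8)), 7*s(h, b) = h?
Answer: -17/456 ≈ -0.037281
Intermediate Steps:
s(h, b) = h/7
y(d) = (14 + d)/(2*d) (y(d) = (14 + d)/((2*d)) = (14 + d)*(1/(2*d)) = (14 + d)/(2*d))
B = -51/4 (B = -(14 + (1/7)*4)/(2*((1/7)*4)) = -(14 + 4/7)/(2*4/7) = -7*102/(2*4*7) = -1*51/4 = -51/4 ≈ -12.750)
B/((-9*19*(-2))) = -51/(4*(-9*19*(-2))) = -51/(4*((-171*(-2)))) = -51/4/342 = -51/4*1/342 = -17/456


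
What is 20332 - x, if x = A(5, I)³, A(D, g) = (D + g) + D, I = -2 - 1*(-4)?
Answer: 18604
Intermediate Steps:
I = 2 (I = -2 + 4 = 2)
A(D, g) = g + 2*D
x = 1728 (x = (2 + 2*5)³ = (2 + 10)³ = 12³ = 1728)
20332 - x = 20332 - 1*1728 = 20332 - 1728 = 18604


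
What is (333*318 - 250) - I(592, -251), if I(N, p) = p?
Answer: 105895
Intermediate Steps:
(333*318 - 250) - I(592, -251) = (333*318 - 250) - 1*(-251) = (105894 - 250) + 251 = 105644 + 251 = 105895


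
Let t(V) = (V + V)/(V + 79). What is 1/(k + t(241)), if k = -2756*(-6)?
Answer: 160/2646001 ≈ 6.0469e-5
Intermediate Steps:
t(V) = 2*V/(79 + V) (t(V) = (2*V)/(79 + V) = 2*V/(79 + V))
k = 16536
1/(k + t(241)) = 1/(16536 + 2*241/(79 + 241)) = 1/(16536 + 2*241/320) = 1/(16536 + 2*241*(1/320)) = 1/(16536 + 241/160) = 1/(2646001/160) = 160/2646001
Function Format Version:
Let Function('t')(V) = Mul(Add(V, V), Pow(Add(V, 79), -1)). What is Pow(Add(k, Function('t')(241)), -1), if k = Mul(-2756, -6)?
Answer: Rational(160, 2646001) ≈ 6.0469e-5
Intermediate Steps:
Function('t')(V) = Mul(2, V, Pow(Add(79, V), -1)) (Function('t')(V) = Mul(Mul(2, V), Pow(Add(79, V), -1)) = Mul(2, V, Pow(Add(79, V), -1)))
k = 16536
Pow(Add(k, Function('t')(241)), -1) = Pow(Add(16536, Mul(2, 241, Pow(Add(79, 241), -1))), -1) = Pow(Add(16536, Mul(2, 241, Pow(320, -1))), -1) = Pow(Add(16536, Mul(2, 241, Rational(1, 320))), -1) = Pow(Add(16536, Rational(241, 160)), -1) = Pow(Rational(2646001, 160), -1) = Rational(160, 2646001)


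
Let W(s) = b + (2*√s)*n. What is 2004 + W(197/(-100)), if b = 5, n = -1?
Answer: 2009 - I*√197/5 ≈ 2009.0 - 2.8071*I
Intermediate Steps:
W(s) = 5 - 2*√s (W(s) = 5 + (2*√s)*(-1) = 5 - 2*√s)
2004 + W(197/(-100)) = 2004 + (5 - 2*√197*(I/10)) = 2004 + (5 - 2*I*√197/10) = 2004 + (5 - I*√197/5) = 2009 - I*√197/5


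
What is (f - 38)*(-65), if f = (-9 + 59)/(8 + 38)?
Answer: 55185/23 ≈ 2399.3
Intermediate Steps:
f = 25/23 (f = 50/46 = 50*(1/46) = 25/23 ≈ 1.0870)
(f - 38)*(-65) = (25/23 - 38)*(-65) = -849/23*(-65) = 55185/23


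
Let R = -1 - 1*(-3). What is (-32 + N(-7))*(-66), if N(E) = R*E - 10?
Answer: 3696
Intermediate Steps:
R = 2 (R = -1 + 3 = 2)
N(E) = -10 + 2*E (N(E) = 2*E - 10 = -10 + 2*E)
(-32 + N(-7))*(-66) = (-32 + (-10 + 2*(-7)))*(-66) = (-32 + (-10 - 14))*(-66) = (-32 - 24)*(-66) = -56*(-66) = 3696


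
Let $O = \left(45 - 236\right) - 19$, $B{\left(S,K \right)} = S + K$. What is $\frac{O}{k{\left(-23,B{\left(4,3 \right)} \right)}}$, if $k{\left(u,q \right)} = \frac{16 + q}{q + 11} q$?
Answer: $- \frac{540}{23} \approx -23.478$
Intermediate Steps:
$B{\left(S,K \right)} = K + S$
$k{\left(u,q \right)} = \frac{q \left(16 + q\right)}{11 + q}$ ($k{\left(u,q \right)} = \frac{16 + q}{11 + q} q = \frac{q \left(16 + q\right)}{11 + q}$)
$O = -210$ ($O = -191 - 19 = -210$)
$\frac{O}{k{\left(-23,B{\left(4,3 \right)} \right)}} = - \frac{210}{\left(3 + 4\right) \frac{1}{11 + \left(3 + 4\right)} \left(16 + \left(3 + 4\right)\right)} = - \frac{210}{7 \frac{1}{11 + 7} \left(16 + 7\right)} = - \frac{210}{7 \cdot \frac{1}{18} \cdot 23} = - \frac{210}{\frac{161}{18}} = \left(-210\right) \frac{18}{161} = - \frac{540}{23}$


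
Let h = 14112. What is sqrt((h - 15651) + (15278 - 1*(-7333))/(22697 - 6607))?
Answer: I*sqrt(398064974910)/16090 ≈ 39.212*I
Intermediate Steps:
sqrt((h - 15651) + (15278 - 1*(-7333))/(22697 - 6607)) = sqrt((14112 - 15651) + (15278 - 1*(-7333))/(22697 - 6607)) = sqrt(-1539 + (15278 + 7333)/16090) = sqrt(-1539 + 22611*(1/16090)) = sqrt(-1539 + 22611/16090) = sqrt(-24739899/16090) = I*sqrt(398064974910)/16090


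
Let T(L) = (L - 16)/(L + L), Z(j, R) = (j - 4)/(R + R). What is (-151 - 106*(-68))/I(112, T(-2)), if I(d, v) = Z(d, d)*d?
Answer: 7057/54 ≈ 130.69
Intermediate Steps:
Z(j, R) = (-4 + j)/(2*R) (Z(j, R) = (-4 + j)/((2*R)) = (-4 + j)*(1/(2*R)) = (-4 + j)/(2*R))
T(L) = (-16 + L)/(2*L) (T(L) = (-16 + L)/((2*L)) = (-16 + L)*(1/(2*L)) = (-16 + L)/(2*L))
I(d, v) = -2 + d/2 (I(d, v) = ((-4 + d)/(2*d))*d = -2 + d/2)
(-151 - 106*(-68))/I(112, T(-2)) = (-151 - 106*(-68))/(-2 + (½)*112) = (-151 + 7208)/(-2 + 56) = 7057/54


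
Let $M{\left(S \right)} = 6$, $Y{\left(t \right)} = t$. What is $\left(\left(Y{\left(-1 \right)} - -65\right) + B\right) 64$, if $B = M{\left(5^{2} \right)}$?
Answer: $4480$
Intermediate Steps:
$B = 6$
$\left(\left(Y{\left(-1 \right)} - -65\right) + B\right) 64 = \left(\left(-1 - -65\right) + 6\right) 64 = \left(\left(-1 + 65\right) + 6\right) 64 = \left(64 + 6\right) 64 = 70 \cdot 64 = 4480$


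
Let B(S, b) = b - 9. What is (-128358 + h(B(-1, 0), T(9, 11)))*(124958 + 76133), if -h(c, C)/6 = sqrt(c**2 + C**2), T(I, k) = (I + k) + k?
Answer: -25811638578 - 1206546*sqrt(1042) ≈ -2.5851e+10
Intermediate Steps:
T(I, k) = I + 2*k
B(S, b) = -9 + b
h(c, C) = -6*sqrt(C**2 + c**2) (h(c, C) = -6*sqrt(c**2 + C**2) = -6*sqrt(C**2 + c**2))
(-128358 + h(B(-1, 0), T(9, 11)))*(124958 + 76133) = (-128358 - 6*sqrt((9 + 2*11)**2 + (-9 + 0)**2))*(124958 + 76133) = (-128358 - 6*sqrt((9 + 22)**2 + (-9)**2))*201091 = (-128358 - 6*sqrt(31**2 + 81))*201091 = (-128358 - 6*sqrt(961 + 81))*201091 = (-128358 - 6*sqrt(1042))*201091 = -25811638578 - 1206546*sqrt(1042)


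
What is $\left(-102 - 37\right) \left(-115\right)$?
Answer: $15985$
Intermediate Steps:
$\left(-102 - 37\right) \left(-115\right) = \left(-139\right) \left(-115\right) = 15985$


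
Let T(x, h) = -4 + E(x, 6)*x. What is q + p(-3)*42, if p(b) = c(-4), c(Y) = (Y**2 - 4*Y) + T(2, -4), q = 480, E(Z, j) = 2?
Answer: 1824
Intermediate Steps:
T(x, h) = -4 + 2*x
c(Y) = Y**2 - 4*Y (c(Y) = (Y**2 - 4*Y) + (-4 + 2*2) = (Y**2 - 4*Y) + (-4 + 4) = (Y**2 - 4*Y) + 0 = Y**2 - 4*Y)
p(b) = 32 (p(b) = -4*(-4 - 4) = -4*(-8) = 32)
q + p(-3)*42 = 480 + 32*42 = 480 + 1344 = 1824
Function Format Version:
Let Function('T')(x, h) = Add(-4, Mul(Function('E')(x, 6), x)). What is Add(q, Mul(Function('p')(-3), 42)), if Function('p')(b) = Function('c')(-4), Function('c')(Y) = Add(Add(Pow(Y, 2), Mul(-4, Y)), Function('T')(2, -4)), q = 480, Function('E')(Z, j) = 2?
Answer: 1824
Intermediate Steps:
Function('T')(x, h) = Add(-4, Mul(2, x))
Function('c')(Y) = Add(Pow(Y, 2), Mul(-4, Y)) (Function('c')(Y) = Add(Add(Pow(Y, 2), Mul(-4, Y)), Add(-4, Mul(2, 2))) = Add(Add(Pow(Y, 2), Mul(-4, Y)), Add(-4, 4)) = Add(Add(Pow(Y, 2), Mul(-4, Y)), 0) = Add(Pow(Y, 2), Mul(-4, Y)))
Function('p')(b) = 32 (Function('p')(b) = Mul(-4, Add(-4, -4)) = Mul(-4, -8) = 32)
Add(q, Mul(Function('p')(-3), 42)) = Add(480, Mul(32, 42)) = Add(480, 1344) = 1824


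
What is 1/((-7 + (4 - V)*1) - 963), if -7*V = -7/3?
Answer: -3/2899 ≈ -0.0010348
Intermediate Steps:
V = 1/3 (V = -(-1)/3 = -1/7*(-7/3) = 1/3 ≈ 0.33333)
1/((-7 + (4 - V)*1) - 963) = 1/((-7 + (4 - 1*1/3)*1) - 963) = 1/((-7 + (4 - 1/3)*1) - 963) = 1/((-7 + (11/3)*1) - 963) = 1/((-7 + 11/3) - 963) = 1/(-10/3 - 963) = 1/(-2899/3) = -3/2899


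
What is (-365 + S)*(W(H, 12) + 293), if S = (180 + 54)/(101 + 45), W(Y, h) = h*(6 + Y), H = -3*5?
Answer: -4907680/73 ≈ -67229.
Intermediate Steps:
H = -15
S = 117/73 (S = 234/146 = 234*(1/146) = 117/73 ≈ 1.6027)
(-365 + S)*(W(H, 12) + 293) = (-365 + 117/73)*(12*(6 - 15) + 293) = -26528*(12*(-9) + 293)/73 = -26528*(-108 + 293)/73 = -26528/73*185 = -4907680/73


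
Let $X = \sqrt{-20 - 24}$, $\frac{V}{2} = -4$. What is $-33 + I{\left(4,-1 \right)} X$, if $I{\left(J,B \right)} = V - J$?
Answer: $-33 - 24 i \sqrt{11} \approx -33.0 - 79.599 i$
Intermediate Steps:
$V = -8$ ($V = 2 \left(-4\right) = -8$)
$X = 2 i \sqrt{11}$ ($X = \sqrt{-44} = 2 i \sqrt{11} \approx 6.6332 i$)
$I{\left(J,B \right)} = -8 - J$
$-33 + I{\left(4,-1 \right)} X = -33 + \left(-8 - 4\right) 2 i \sqrt{11} = -33 - 12 \cdot 2 i \sqrt{11} = -33 - 24 i \sqrt{11}$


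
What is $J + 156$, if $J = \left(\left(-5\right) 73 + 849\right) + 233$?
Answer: $873$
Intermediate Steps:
$J = 717$ ($J = \left(-365 + 849\right) + 233 = 484 + 233 = 717$)
$J + 156 = 717 + 156 = 873$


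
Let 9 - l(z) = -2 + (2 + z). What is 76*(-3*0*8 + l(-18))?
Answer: 2052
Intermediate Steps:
l(z) = 9 - z (l(z) = 9 - (-2 + (2 + z)) = 9 - z)
76*(-3*0*8 + l(-18)) = 76*(-3*0*8 + (9 - 1*(-18))) = 76*(0*8 + (9 + 18)) = 76*(0 + 27) = 76*27 = 2052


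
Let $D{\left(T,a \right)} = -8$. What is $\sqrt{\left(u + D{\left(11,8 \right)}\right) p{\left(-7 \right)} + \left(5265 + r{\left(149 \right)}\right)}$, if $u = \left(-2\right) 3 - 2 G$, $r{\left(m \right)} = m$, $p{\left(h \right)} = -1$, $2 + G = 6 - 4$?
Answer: $2 \sqrt{1357} \approx 73.675$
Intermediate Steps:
$G = 0$ ($G = -2 + \left(6 - 4\right) = -2 + 2 = 0$)
$u = -6$ ($u = \left(-2\right) 3 - 0 = -6 + 0 = -6$)
$\sqrt{\left(u + D{\left(11,8 \right)}\right) p{\left(-7 \right)} + \left(5265 + r{\left(149 \right)}\right)} = \sqrt{\left(-6 - 8\right) \left(-1\right) + \left(5265 + 149\right)} = \sqrt{\left(-14\right) \left(-1\right) + 5414} = \sqrt{14 + 5414} = \sqrt{5428} = 2 \sqrt{1357}$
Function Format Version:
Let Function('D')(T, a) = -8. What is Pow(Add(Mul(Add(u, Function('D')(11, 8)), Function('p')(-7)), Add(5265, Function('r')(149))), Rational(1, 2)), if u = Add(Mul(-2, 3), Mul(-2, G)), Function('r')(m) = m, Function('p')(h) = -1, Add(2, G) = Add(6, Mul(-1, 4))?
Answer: Mul(2, Pow(1357, Rational(1, 2))) ≈ 73.675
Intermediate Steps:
G = 0 (G = Add(-2, Add(6, Mul(-1, 4))) = Add(-2, Add(6, -4)) = Add(-2, 2) = 0)
u = -6 (u = Add(Mul(-2, 3), Mul(-2, 0)) = Add(-6, 0) = -6)
Pow(Add(Mul(Add(u, Function('D')(11, 8)), Function('p')(-7)), Add(5265, Function('r')(149))), Rational(1, 2)) = Pow(Add(Mul(Add(-6, -8), -1), Add(5265, 149)), Rational(1, 2)) = Pow(Add(Mul(-14, -1), 5414), Rational(1, 2)) = Pow(Add(14, 5414), Rational(1, 2)) = Pow(5428, Rational(1, 2)) = Mul(2, Pow(1357, Rational(1, 2)))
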